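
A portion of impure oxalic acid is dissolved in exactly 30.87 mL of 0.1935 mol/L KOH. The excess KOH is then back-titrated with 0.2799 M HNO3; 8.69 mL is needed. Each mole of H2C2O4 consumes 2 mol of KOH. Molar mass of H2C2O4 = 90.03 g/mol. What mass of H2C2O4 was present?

0.159 g

Total n(KOH) added = 0.1935 x 0.03087 = 0.005973 mol.
n(HNO3) used = 0.2799 x 0.008690 = 0.002432 mol, which equals the excess n(KOH).
So n(KOH) consumed by the sample = 0.005973 - 0.002432 = 0.003541 mol.
n(H2C2O4) = 0.003541 / 2 = 0.001771 mol.
mass = 0.001771 mol x 90.03 g/mol = 0.159 g.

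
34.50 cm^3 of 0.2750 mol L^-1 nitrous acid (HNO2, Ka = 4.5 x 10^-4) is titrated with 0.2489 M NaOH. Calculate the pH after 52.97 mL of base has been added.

12.63

n(acid) = 0.2750 x 0.03450 = 0.009488 mol; n(NaOH) added = 0.2489 x 0.05297 = 0.01318 mol.
Base is in excess by 0.01318 - 0.009488 = 0.003697 mol in a total volume of 0.08747 L.
[OH^-] = 0.003697/0.08747 = 0.04226 M, so pOH = 1.37 and pH = 14.00 - 1.37 = 12.63.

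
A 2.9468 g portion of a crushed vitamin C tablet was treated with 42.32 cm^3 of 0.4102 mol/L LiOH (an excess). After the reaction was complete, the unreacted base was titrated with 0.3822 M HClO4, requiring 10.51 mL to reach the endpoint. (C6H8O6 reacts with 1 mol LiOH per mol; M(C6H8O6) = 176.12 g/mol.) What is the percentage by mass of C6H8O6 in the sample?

79.7%

Total n(LiOH) added = 0.4102 x 0.04232 = 0.01736 mol.
n(HClO4) used = 0.3822 x 0.01051 = 0.004017 mol, which equals the excess n(LiOH).
So n(LiOH) consumed by the sample = 0.01736 - 0.004017 = 0.01334 mol.
n(C6H8O6) = 0.01334 / 1 = 0.01334 mol.
mass C6H8O6 = 0.01334 x 176.12 = 2.350 g, so %C6H8O6 = 2.350/2.9468 x 100 = 79.7%.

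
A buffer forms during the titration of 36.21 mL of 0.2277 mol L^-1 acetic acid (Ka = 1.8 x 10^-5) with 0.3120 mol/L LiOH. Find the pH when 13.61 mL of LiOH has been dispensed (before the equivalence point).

Initial n(CH3COOH) = 0.2277 x 0.03621 = 0.008245 mol.
n(LiOH) added = 0.3120 x 0.01361 = 0.004246 mol, converting that many moles of CH3COOH to CH3COO-.
Remaining n(CH3COOH) = 0.003999 mol; n(CH3COO-) = 0.004246 mol.
By Henderson-Hasselbalch, pH = pKa + log([A^-]/[HA]) = 4.74 + log(0.004246/0.003999) = 4.74 + (+0.03) = 4.77.

4.77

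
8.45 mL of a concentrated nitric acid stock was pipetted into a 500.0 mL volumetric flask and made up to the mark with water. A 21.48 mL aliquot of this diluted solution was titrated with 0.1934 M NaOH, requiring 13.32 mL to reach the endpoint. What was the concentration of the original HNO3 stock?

7.10 M

n(NaOH) = 0.1934 x 0.01332 = 0.002576 mol.
n(HNO3) in the aliquot = 0.002576 mol.
[diluted HNO3] = 0.002576 / 0.02148 = 0.1199 M.
Dilution factor = 500.0/8.450 = 59.17, so [stock] = 0.1199 x 59.17 = 7.10 M.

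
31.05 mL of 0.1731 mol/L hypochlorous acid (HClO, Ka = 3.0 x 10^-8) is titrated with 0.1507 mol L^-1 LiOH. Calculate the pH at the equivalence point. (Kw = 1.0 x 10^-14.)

n(HClO) = 0.1731 x 0.03105 = 0.005375 mol; V(LiOH) at equivalence = 0.005375/0.1507 = 0.03567 L.
At equivalence all the acid is converted to ClO-; total volume = 0.03105 + 0.03567 = 0.06672 L, so [ClO-] = 0.005375/0.06672 = 0.08056 M.
Kb = Kw/Ka = 1.0e-14 / 3.0 x 10^-8 = 3.33e-7.
[OH^-] = sqrt(Kb x [ClO-]) = sqrt(3.33e-7 x 0.08056) = 0.000164 M.
pOH = 3.79, so pH = 14.00 - 3.79 = 10.21.

10.21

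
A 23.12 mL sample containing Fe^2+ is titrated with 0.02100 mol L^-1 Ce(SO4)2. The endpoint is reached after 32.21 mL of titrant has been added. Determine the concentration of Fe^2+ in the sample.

n(Ce(SO4)2) = 0.02100 x 0.03221 = 0.0006764 mol.
From the balanced equation, 1 mol Ce(SO4)2 reacts with 1 mol Fe^2+, so n(Fe^2+) = 0.0006764 x 1/1 = 0.0006764 mol.
[Fe^2+] = 0.0006764 / 0.02312 L = 0.0293 M.

0.0293 M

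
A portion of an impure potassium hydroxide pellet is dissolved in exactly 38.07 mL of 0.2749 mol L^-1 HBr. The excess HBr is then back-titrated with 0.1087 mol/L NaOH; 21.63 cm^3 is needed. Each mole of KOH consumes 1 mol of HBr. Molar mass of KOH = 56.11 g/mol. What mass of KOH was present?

Total n(HBr) added = 0.2749 x 0.03807 = 0.01047 mol.
n(NaOH) used = 0.1087 x 0.02163 = 0.002351 mol, which equals the excess n(HBr).
So n(HBr) consumed by the sample = 0.01047 - 0.002351 = 0.008114 mol.
n(KOH) = 0.008114 / 1 = 0.008114 mol.
mass = 0.008114 mol x 56.11 g/mol = 0.455 g.

0.455 g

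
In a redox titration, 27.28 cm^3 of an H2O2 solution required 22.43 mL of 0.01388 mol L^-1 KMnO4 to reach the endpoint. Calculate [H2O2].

n(KMnO4) = 0.01388 x 0.02243 = 0.0003113 mol.
From the balanced equation, 2 mol KMnO4 reacts with 5 mol H2O2, so n(H2O2) = 0.0003113 x 5/2 = 0.0007783 mol.
[H2O2] = 0.0007783 / 0.02728 L = 0.0285 M.

0.0285 M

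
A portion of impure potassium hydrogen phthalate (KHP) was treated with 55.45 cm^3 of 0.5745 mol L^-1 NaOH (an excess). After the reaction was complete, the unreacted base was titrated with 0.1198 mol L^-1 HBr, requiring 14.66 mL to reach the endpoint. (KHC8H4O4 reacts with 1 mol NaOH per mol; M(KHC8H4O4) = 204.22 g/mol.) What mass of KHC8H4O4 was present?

Total n(NaOH) added = 0.5745 x 0.05545 = 0.03186 mol.
n(HBr) used = 0.1198 x 0.01466 = 0.001756 mol, which equals the excess n(NaOH).
So n(NaOH) consumed by the sample = 0.03186 - 0.001756 = 0.03010 mol.
n(KHC8H4O4) = 0.03010 / 1 = 0.03010 mol.
mass = 0.03010 mol x 204.22 g/mol = 6.15 g.

6.15 g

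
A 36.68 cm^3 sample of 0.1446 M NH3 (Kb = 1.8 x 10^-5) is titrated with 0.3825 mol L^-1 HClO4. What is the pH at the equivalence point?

5.12

n(NH3) = 0.1446 x 0.03668 = 0.005304 mol; V(HClO4) at equivalence = 0.005304/0.3825 = 0.01387 L.
At equivalence the base is fully converted to NH4+; total volume = 0.05055 L, so [NH4+] = 0.005304/0.05055 = 0.1049 M.
Ka(NH4+) = Kw/Kb = 1.0e-14 / 1.8 x 10^-5 = 5.56e-10.
[H^+] = sqrt(Ka x [NH4+]) = sqrt(5.56e-10 x 0.1049) = 7.64e-6 M.
pH = -log(7.64e-6) = 5.12.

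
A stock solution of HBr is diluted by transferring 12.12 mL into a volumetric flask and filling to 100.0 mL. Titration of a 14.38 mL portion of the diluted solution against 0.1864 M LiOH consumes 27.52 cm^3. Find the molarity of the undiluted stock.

2.94 M

n(LiOH) = 0.1864 x 0.02752 = 0.005130 mol.
n(HBr) in the aliquot = 0.005130 mol.
[diluted HBr] = 0.005130 / 0.01438 = 0.3567 M.
Dilution factor = 100.0/12.12 = 8.251, so [stock] = 0.3567 x 8.251 = 2.94 M.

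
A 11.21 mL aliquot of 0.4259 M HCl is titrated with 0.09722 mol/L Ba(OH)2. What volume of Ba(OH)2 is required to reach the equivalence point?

n(HCl) = 0.4259 mol/L x 0.01121 L = 0.004774 mol.
The neutralisation is 2 HCl : 1 Ba(OH)2, so n(Ba(OH)2) = 0.004774 x 1/2 = 0.002387 mol.
V(Ba(OH)2) = 0.002387 / 0.09722 = 0.02455 L = 24.6 mL.

24.6 mL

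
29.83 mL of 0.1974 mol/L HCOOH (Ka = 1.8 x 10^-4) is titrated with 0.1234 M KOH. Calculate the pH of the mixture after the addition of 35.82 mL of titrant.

4.22

Initial n(HCOOH) = 0.1974 x 0.02983 = 0.005888 mol.
n(KOH) added = 0.1234 x 0.03582 = 0.004420 mol, converting that many moles of HCOOH to HCOO-.
Remaining n(HCOOH) = 0.001468 mol; n(HCOO-) = 0.004420 mol.
By Henderson-Hasselbalch, pH = pKa + log([A^-]/[HA]) = 3.74 + log(0.004420/0.001468) = 3.74 + (+0.48) = 4.22.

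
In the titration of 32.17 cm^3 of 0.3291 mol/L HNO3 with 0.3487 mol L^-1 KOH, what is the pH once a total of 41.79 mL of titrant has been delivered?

12.73

n(acid) = 0.3291 x 0.03217 = 0.01059 mol; n(KOH) added = 0.3487 x 0.04179 = 0.01457 mol.
Base is in excess by 0.01457 - 0.01059 = 0.003985 mol in a total volume of 0.07396 L.
[OH^-] = 0.003985/0.07396 = 0.05388 M, so pOH = 1.27 and pH = 14.00 - 1.27 = 12.73.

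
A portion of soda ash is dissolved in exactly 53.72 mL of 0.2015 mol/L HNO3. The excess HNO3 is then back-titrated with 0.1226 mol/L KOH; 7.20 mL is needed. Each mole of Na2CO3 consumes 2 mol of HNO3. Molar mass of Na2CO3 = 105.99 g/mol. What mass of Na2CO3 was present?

0.527 g

Total n(HNO3) added = 0.2015 x 0.05372 = 0.01082 mol.
n(KOH) used = 0.1226 x 0.007200 = 0.0008827 mol, which equals the excess n(HNO3).
So n(HNO3) consumed by the sample = 0.01082 - 0.0008827 = 0.009942 mol.
n(Na2CO3) = 0.009942 / 2 = 0.004971 mol.
mass = 0.004971 mol x 105.99 g/mol = 0.527 g.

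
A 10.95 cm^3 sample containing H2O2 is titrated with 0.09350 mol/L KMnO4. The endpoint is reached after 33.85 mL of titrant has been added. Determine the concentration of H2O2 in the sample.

n(KMnO4) = 0.09350 x 0.03385 = 0.003165 mol.
From the balanced equation, 2 mol KMnO4 reacts with 5 mol H2O2, so n(H2O2) = 0.003165 x 5/2 = 0.007912 mol.
[H2O2] = 0.007912 / 0.01095 L = 0.723 M.

0.723 M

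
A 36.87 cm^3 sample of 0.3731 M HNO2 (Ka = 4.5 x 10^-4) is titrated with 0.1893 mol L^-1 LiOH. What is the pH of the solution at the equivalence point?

8.22

n(HNO2) = 0.3731 x 0.03687 = 0.01376 mol; V(LiOH) at equivalence = 0.01376/0.1893 = 0.07267 L.
At equivalence all the acid is converted to NO2-; total volume = 0.03687 + 0.07267 = 0.1095 L, so [NO2-] = 0.01376/0.1095 = 0.1256 M.
Kb = Kw/Ka = 1.0e-14 / 4.5 x 10^-4 = 2.22e-11.
[OH^-] = sqrt(Kb x [NO2-]) = sqrt(2.22e-11 x 0.1256) = 1.67e-6 M.
pOH = 5.78, so pH = 14.00 - 5.78 = 8.22.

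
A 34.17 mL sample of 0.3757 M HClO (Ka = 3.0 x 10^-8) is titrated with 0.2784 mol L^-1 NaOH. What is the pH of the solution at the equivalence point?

n(HClO) = 0.3757 x 0.03417 = 0.01284 mol; V(NaOH) at equivalence = 0.01284/0.2784 = 0.04611 L.
At equivalence all the acid is converted to ClO-; total volume = 0.03417 + 0.04611 = 0.08028 L, so [ClO-] = 0.01284/0.08028 = 0.1599 M.
Kb = Kw/Ka = 1.0e-14 / 3.0 x 10^-8 = 3.33e-7.
[OH^-] = sqrt(Kb x [ClO-]) = sqrt(3.33e-7 x 0.1599) = 0.000231 M.
pOH = 3.64, so pH = 14.00 - 3.64 = 10.36.

10.36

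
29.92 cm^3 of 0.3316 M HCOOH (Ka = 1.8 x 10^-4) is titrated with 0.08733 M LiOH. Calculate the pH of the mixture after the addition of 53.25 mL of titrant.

Initial n(HCOOH) = 0.3316 x 0.02992 = 0.009921 mol.
n(LiOH) added = 0.08733 x 0.05325 = 0.004650 mol, converting that many moles of HCOOH to HCOO-.
Remaining n(HCOOH) = 0.005271 mol; n(HCOO-) = 0.004650 mol.
By Henderson-Hasselbalch, pH = pKa + log([A^-]/[HA]) = 3.74 + log(0.004650/0.005271) = 3.74 + (-0.05) = 3.69.

3.69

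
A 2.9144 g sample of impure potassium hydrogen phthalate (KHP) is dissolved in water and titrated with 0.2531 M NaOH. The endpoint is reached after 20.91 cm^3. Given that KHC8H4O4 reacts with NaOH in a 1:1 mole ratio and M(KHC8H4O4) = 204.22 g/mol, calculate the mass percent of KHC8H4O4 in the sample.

37.1%

n(NaOH) = 0.2531 x 0.02091 = 0.005292 mol.
n(KHC8H4O4) = 0.005292 / 1 = 0.005292 mol.
mass of KHC8H4O4 = 0.005292 x 204.22 = 1.081 g.
% purity = 1.081 / 2.9144 x 100 = 37.1%.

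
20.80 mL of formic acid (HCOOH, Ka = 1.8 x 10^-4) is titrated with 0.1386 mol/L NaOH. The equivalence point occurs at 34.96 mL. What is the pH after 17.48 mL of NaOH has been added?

17.48 mL is exactly half the equivalence volume (34.96/2), i.e. the half-equivalence point.
There, n(HA) = n(A^-), so pH = pKa = -log(1.8 x 10^-4) = 3.74.

3.74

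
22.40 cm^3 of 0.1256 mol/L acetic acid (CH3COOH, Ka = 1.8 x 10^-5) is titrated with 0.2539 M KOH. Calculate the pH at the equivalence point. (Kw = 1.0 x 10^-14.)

8.83

n(CH3COOH) = 0.1256 x 0.02240 = 0.002813 mol; V(KOH) at equivalence = 0.002813/0.2539 = 0.01108 L.
At equivalence all the acid is converted to CH3COO-; total volume = 0.02240 + 0.01108 = 0.03348 L, so [CH3COO-] = 0.002813/0.03348 = 0.08403 M.
Kb = Kw/Ka = 1.0e-14 / 1.8 x 10^-5 = 5.56e-10.
[OH^-] = sqrt(Kb x [CH3COO-]) = sqrt(5.56e-10 x 0.08403) = 6.83e-6 M.
pOH = 5.17, so pH = 14.00 - 5.17 = 8.83.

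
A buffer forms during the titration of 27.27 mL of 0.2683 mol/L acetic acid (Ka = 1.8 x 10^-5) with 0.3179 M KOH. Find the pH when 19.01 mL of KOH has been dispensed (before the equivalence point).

Initial n(CH3COOH) = 0.2683 x 0.02727 = 0.007317 mol.
n(KOH) added = 0.3179 x 0.01901 = 0.006043 mol, converting that many moles of CH3COOH to CH3COO-.
Remaining n(CH3COOH) = 0.001273 mol; n(CH3COO-) = 0.006043 mol.
By Henderson-Hasselbalch, pH = pKa + log([A^-]/[HA]) = 4.74 + log(0.006043/0.001273) = 4.74 + (+0.68) = 5.42.

5.42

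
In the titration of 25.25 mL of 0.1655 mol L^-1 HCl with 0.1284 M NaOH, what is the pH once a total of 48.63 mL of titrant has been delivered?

n(acid) = 0.1655 x 0.02525 = 0.004179 mol; n(NaOH) added = 0.1284 x 0.04863 = 0.006244 mol.
Base is in excess by 0.006244 - 0.004179 = 0.002065 mol in a total volume of 0.07388 L.
[OH^-] = 0.002065/0.07388 = 0.02795 M, so pOH = 1.55 and pH = 14.00 - 1.55 = 12.45.

12.45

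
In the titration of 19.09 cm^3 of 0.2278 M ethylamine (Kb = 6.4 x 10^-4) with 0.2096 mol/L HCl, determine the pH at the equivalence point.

n(C2H5NH2) = 0.2278 x 0.01909 = 0.004349 mol; V(HCl) at equivalence = 0.004349/0.2096 = 0.02075 L.
At equivalence the base is fully converted to C2H5NH3+; total volume = 0.03984 L, so [C2H5NH3+] = 0.004349/0.03984 = 0.1092 M.
Ka(C2H5NH3+) = Kw/Kb = 1.0e-14 / 6.4 x 10^-4 = 1.56e-11.
[H^+] = sqrt(Ka x [C2H5NH3+]) = sqrt(1.56e-11 x 0.1092) = 1.31e-6 M.
pH = -log(1.31e-6) = 5.88.

5.88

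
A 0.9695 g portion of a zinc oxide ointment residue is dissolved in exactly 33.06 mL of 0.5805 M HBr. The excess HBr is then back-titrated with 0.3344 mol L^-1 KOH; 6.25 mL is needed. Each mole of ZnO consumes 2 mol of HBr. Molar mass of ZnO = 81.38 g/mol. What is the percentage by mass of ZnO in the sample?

71.8%

Total n(HBr) added = 0.5805 x 0.03306 = 0.01919 mol.
n(KOH) used = 0.3344 x 0.006250 = 0.002090 mol, which equals the excess n(HBr).
So n(HBr) consumed by the sample = 0.01919 - 0.002090 = 0.01710 mol.
n(ZnO) = 0.01710 / 2 = 0.008551 mol.
mass ZnO = 0.008551 x 81.38 = 0.6959 g, so %ZnO = 0.6959/0.9695 x 100 = 71.8%.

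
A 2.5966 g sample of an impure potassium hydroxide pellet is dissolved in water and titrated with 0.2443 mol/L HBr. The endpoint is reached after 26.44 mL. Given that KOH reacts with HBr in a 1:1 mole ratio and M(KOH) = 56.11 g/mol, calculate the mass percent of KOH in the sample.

14.0%

n(HBr) = 0.2443 x 0.02644 = 0.006459 mol.
n(KOH) = 0.006459 / 1 = 0.006459 mol.
mass of KOH = 0.006459 x 56.11 = 0.3624 g.
% purity = 0.3624 / 2.5966 x 100 = 14.0%.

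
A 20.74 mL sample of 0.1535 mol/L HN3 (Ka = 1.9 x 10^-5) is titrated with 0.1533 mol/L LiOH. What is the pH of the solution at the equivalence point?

8.80

n(HN3) = 0.1535 x 0.02074 = 0.003184 mol; V(LiOH) at equivalence = 0.003184/0.1533 = 0.02077 L.
At equivalence all the acid is converted to N3-; total volume = 0.02074 + 0.02077 = 0.04151 L, so [N3-] = 0.003184/0.04151 = 0.07670 M.
Kb = Kw/Ka = 1.0e-14 / 1.9 x 10^-5 = 5.26e-10.
[OH^-] = sqrt(Kb x [N3-]) = sqrt(5.26e-10 x 0.07670) = 6.35e-6 M.
pOH = 5.20, so pH = 14.00 - 5.20 = 8.80.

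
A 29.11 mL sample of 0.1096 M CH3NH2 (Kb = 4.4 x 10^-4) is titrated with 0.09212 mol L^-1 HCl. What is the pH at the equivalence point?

5.97

n(CH3NH2) = 0.1096 x 0.02911 = 0.003190 mol; V(HCl) at equivalence = 0.003190/0.09212 = 0.03463 L.
At equivalence the base is fully converted to CH3NH3+; total volume = 0.06374 L, so [CH3NH3+] = 0.003190/0.06374 = 0.05005 M.
Ka(CH3NH3+) = Kw/Kb = 1.0e-14 / 4.4 x 10^-4 = 2.27e-11.
[H^+] = sqrt(Ka x [CH3NH3+]) = sqrt(2.27e-11 x 0.05005) = 1.07e-6 M.
pH = -log(1.07e-6) = 5.97.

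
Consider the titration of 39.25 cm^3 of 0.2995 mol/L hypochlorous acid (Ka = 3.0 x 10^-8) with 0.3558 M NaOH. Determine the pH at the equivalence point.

n(HClO) = 0.2995 x 0.03925 = 0.01176 mol; V(NaOH) at equivalence = 0.01176/0.3558 = 0.03304 L.
At equivalence all the acid is converted to ClO-; total volume = 0.03925 + 0.03304 = 0.07229 L, so [ClO-] = 0.01176/0.07229 = 0.1626 M.
Kb = Kw/Ka = 1.0e-14 / 3.0 x 10^-8 = 3.33e-7.
[OH^-] = sqrt(Kb x [ClO-]) = sqrt(3.33e-7 x 0.1626) = 0.000233 M.
pOH = 3.63, so pH = 14.00 - 3.63 = 10.37.

10.37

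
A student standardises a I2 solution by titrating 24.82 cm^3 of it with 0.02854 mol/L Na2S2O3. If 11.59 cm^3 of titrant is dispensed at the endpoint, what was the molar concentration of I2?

0.00666 M

n(Na2S2O3) = 0.02854 x 0.01159 = 0.0003308 mol.
From the balanced equation, 2 mol Na2S2O3 reacts with 1 mol I2, so n(I2) = 0.0003308 x 1/2 = 0.0001654 mol.
[I2] = 0.0001654 / 0.02482 L = 0.00666 M.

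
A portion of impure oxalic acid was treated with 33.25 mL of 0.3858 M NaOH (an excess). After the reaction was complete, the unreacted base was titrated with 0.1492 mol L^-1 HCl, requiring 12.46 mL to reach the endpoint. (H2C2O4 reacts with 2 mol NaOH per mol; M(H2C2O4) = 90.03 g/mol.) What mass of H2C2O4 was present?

Total n(NaOH) added = 0.3858 x 0.03325 = 0.01283 mol.
n(HCl) used = 0.1492 x 0.01246 = 0.001859 mol, which equals the excess n(NaOH).
So n(NaOH) consumed by the sample = 0.01283 - 0.001859 = 0.01097 mol.
n(H2C2O4) = 0.01097 / 2 = 0.005484 mol.
mass = 0.005484 mol x 90.03 g/mol = 0.494 g.

0.494 g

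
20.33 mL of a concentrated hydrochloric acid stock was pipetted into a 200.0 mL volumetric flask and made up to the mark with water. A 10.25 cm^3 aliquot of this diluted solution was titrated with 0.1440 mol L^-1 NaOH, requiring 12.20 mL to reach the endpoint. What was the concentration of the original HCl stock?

n(NaOH) = 0.1440 x 0.01220 = 0.001757 mol.
n(HCl) in the aliquot = 0.001757 mol.
[diluted HCl] = 0.001757 / 0.01025 = 0.1714 M.
Dilution factor = 200.0/20.33 = 9.838, so [stock] = 0.1714 x 9.838 = 1.69 M.

1.69 M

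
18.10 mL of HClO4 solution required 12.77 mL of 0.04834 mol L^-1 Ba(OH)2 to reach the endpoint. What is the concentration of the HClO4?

0.0682 M

n(Ba(OH)2) delivered = 0.04834 x 0.01277 = 0.0006173 mol.
The reaction is 2 HClO4 + 1 Ba(OH)2, so n(HClO4) = 0.0006173 x 2/1 = 0.001235 mol.
[HClO4] = 0.001235 mol / 0.01810 L = 0.0682 M.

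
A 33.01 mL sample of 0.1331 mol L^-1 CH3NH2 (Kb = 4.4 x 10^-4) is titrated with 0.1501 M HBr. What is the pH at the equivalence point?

5.90

n(CH3NH2) = 0.1331 x 0.03301 = 0.004394 mol; V(HBr) at equivalence = 0.004394/0.1501 = 0.02927 L.
At equivalence the base is fully converted to CH3NH3+; total volume = 0.06228 L, so [CH3NH3+] = 0.004394/0.06228 = 0.07054 M.
Ka(CH3NH3+) = Kw/Kb = 1.0e-14 / 4.4 x 10^-4 = 2.27e-11.
[H^+] = sqrt(Ka x [CH3NH3+]) = sqrt(2.27e-11 x 0.07054) = 1.27e-6 M.
pH = -log(1.27e-6) = 5.90.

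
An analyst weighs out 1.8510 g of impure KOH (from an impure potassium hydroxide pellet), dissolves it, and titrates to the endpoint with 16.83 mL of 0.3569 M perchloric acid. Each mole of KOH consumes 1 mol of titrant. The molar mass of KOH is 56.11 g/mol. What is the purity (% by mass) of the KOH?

n(HClO4) = 0.3569 x 0.01683 = 0.006007 mol.
n(KOH) = 0.006007 / 1 = 0.006007 mol.
mass of KOH = 0.006007 x 56.11 = 0.3370 g.
% purity = 0.3370 / 1.8510 x 100 = 18.2%.

18.2%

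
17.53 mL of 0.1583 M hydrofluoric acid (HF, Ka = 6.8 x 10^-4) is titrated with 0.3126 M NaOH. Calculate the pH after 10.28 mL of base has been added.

12.20

n(acid) = 0.1583 x 0.01753 = 0.002775 mol; n(NaOH) added = 0.3126 x 0.01028 = 0.003214 mol.
Base is in excess by 0.003214 - 0.002775 = 0.0004385 mol in a total volume of 0.02781 L.
[OH^-] = 0.0004385/0.02781 = 0.01577 M, so pOH = 1.80 and pH = 14.00 - 1.80 = 12.20.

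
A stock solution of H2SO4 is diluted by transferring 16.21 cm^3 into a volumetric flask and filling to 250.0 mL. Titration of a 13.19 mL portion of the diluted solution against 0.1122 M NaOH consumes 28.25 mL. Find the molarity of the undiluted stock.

n(NaOH) = 0.1122 x 0.02825 = 0.003170 mol.
n(H2SO4) in the aliquot = 0.003170 x 1/2 = 0.001585 mol.
[diluted H2SO4] = 0.001585 / 0.01319 = 0.1202 M.
Dilution factor = 250.0/16.21 = 15.42, so [stock] = 0.1202 x 15.42 = 1.85 M.

1.85 M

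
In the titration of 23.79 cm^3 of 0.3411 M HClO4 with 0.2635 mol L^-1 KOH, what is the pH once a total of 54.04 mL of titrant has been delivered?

n(acid) = 0.3411 x 0.02379 = 0.008115 mol; n(KOH) added = 0.2635 x 0.05404 = 0.01424 mol.
Base is in excess by 0.01424 - 0.008115 = 0.006125 mol in a total volume of 0.07783 L.
[OH^-] = 0.006125/0.07783 = 0.07869 M, so pOH = 1.10 and pH = 14.00 - 1.10 = 12.90.

12.90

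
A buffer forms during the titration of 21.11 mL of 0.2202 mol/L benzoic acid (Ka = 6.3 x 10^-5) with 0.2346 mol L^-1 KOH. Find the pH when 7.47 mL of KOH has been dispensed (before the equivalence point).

Initial n(C6H5COOH) = 0.2202 x 0.02111 = 0.004648 mol.
n(KOH) added = 0.2346 x 0.007470 = 0.001752 mol, converting that many moles of C6H5COOH to C6H5COO-.
Remaining n(C6H5COOH) = 0.002896 mol; n(C6H5COO-) = 0.001752 mol.
By Henderson-Hasselbalch, pH = pKa + log([A^-]/[HA]) = 4.20 + log(0.001752/0.002896) = 4.20 + (-0.22) = 3.98.

3.98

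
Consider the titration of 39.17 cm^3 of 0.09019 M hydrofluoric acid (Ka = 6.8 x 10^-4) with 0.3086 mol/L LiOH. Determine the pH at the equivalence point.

8.01

n(HF) = 0.09019 x 0.03917 = 0.003533 mol; V(LiOH) at equivalence = 0.003533/0.3086 = 0.01145 L.
At equivalence all the acid is converted to F-; total volume = 0.03917 + 0.01145 = 0.05062 L, so [F-] = 0.003533/0.05062 = 0.06979 M.
Kb = Kw/Ka = 1.0e-14 / 6.8 x 10^-4 = 1.47e-11.
[OH^-] = sqrt(Kb x [F-]) = sqrt(1.47e-11 x 0.06979) = 1.01e-6 M.
pOH = 5.99, so pH = 14.00 - 5.99 = 8.01.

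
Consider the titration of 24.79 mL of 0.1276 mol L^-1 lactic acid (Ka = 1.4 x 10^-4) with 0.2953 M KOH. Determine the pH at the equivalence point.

8.40

n(HC3H5O3) = 0.1276 x 0.02479 = 0.003163 mol; V(KOH) at equivalence = 0.003163/0.2953 = 0.01071 L.
At equivalence all the acid is converted to C3H5O3-; total volume = 0.02479 + 0.01071 = 0.03550 L, so [C3H5O3-] = 0.003163/0.03550 = 0.08910 M.
Kb = Kw/Ka = 1.0e-14 / 1.4 x 10^-4 = 7.14e-11.
[OH^-] = sqrt(Kb x [C3H5O3-]) = sqrt(7.14e-11 x 0.08910) = 2.52e-6 M.
pOH = 5.60, so pH = 14.00 - 5.60 = 8.40.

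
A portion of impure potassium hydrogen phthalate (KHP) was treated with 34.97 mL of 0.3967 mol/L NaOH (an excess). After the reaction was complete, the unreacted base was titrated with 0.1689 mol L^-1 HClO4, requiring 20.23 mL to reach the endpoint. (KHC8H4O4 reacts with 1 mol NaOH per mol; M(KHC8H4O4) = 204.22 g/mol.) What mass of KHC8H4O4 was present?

Total n(NaOH) added = 0.3967 x 0.03497 = 0.01387 mol.
n(HClO4) used = 0.1689 x 0.02023 = 0.003417 mol, which equals the excess n(NaOH).
So n(NaOH) consumed by the sample = 0.01387 - 0.003417 = 0.01046 mol.
n(KHC8H4O4) = 0.01046 / 1 = 0.01046 mol.
mass = 0.01046 mol x 204.22 g/mol = 2.14 g.

2.14 g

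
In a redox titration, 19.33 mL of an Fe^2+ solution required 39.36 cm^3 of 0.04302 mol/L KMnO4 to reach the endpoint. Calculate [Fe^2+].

0.438 M

n(KMnO4) = 0.04302 x 0.03936 = 0.001693 mol.
From the balanced equation, 1 mol KMnO4 reacts with 5 mol Fe^2+, so n(Fe^2+) = 0.001693 x 5/1 = 0.008466 mol.
[Fe^2+] = 0.008466 / 0.01933 L = 0.438 M.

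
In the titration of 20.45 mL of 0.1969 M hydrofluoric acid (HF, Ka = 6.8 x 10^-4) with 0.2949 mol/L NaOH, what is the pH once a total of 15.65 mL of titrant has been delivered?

n(acid) = 0.1969 x 0.02045 = 0.004027 mol; n(NaOH) added = 0.2949 x 0.01565 = 0.004615 mol.
Base is in excess by 0.004615 - 0.004027 = 0.0005886 mol in a total volume of 0.03610 L.
[OH^-] = 0.0005886/0.03610 = 0.01630 M, so pOH = 1.79 and pH = 14.00 - 1.79 = 12.21.

12.21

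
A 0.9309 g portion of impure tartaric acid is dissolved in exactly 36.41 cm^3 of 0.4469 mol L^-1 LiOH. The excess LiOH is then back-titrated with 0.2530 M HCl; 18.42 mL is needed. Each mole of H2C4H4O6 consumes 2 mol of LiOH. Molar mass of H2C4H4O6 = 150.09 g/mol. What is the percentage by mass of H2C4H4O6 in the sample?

Total n(LiOH) added = 0.4469 x 0.03641 = 0.01627 mol.
n(HCl) used = 0.2530 x 0.01842 = 0.004660 mol, which equals the excess n(LiOH).
So n(LiOH) consumed by the sample = 0.01627 - 0.004660 = 0.01161 mol.
n(H2C4H4O6) = 0.01161 / 2 = 0.005806 mol.
mass H2C4H4O6 = 0.005806 x 150.09 = 0.8714 g, so %H2C4H4O6 = 0.8714/0.9309 x 100 = 93.6%.

93.6%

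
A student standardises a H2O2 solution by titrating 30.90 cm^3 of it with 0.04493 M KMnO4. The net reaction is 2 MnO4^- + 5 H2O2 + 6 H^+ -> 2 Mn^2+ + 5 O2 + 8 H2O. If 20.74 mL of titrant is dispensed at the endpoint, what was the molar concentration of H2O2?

n(KMnO4) = 0.04493 x 0.02074 = 0.0009318 mol.
From the balanced equation, 2 mol KMnO4 reacts with 5 mol H2O2, so n(H2O2) = 0.0009318 x 5/2 = 0.002330 mol.
[H2O2] = 0.002330 / 0.03090 L = 0.0754 M.

0.0754 M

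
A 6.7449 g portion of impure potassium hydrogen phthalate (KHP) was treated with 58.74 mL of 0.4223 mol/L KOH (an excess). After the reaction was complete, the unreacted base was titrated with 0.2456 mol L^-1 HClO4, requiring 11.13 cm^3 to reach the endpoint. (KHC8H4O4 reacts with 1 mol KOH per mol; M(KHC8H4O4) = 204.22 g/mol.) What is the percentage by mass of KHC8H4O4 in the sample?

Total n(KOH) added = 0.4223 x 0.05874 = 0.02481 mol.
n(HClO4) used = 0.2456 x 0.01113 = 0.002734 mol, which equals the excess n(KOH).
So n(KOH) consumed by the sample = 0.02481 - 0.002734 = 0.02207 mol.
n(KHC8H4O4) = 0.02207 / 1 = 0.02207 mol.
mass KHC8H4O4 = 0.02207 x 204.22 = 4.508 g, so %KHC8H4O4 = 4.508/6.7449 x 100 = 66.8%.

66.8%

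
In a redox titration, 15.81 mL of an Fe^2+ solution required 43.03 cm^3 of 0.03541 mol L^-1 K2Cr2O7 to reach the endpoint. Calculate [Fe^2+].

0.578 M

n(K2Cr2O7) = 0.03541 x 0.04303 = 0.001524 mol.
From the balanced equation, 1 mol K2Cr2O7 reacts with 6 mol Fe^2+, so n(Fe^2+) = 0.001524 x 6/1 = 0.009142 mol.
[Fe^2+] = 0.009142 / 0.01581 L = 0.578 M.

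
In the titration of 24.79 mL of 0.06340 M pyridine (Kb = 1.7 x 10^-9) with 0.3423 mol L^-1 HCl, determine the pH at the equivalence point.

n(C5H5N) = 0.06340 x 0.02479 = 0.001572 mol; V(HCl) at equivalence = 0.001572/0.3423 = 0.004592 L.
At equivalence the base is fully converted to C5H5NH+; total volume = 0.02938 L, so [C5H5NH+] = 0.001572/0.02938 = 0.05349 M.
Ka(C5H5NH+) = Kw/Kb = 1.0e-14 / 1.7 x 10^-9 = 5.88e-6.
[H^+] = sqrt(Ka x [C5H5NH+]) = sqrt(5.88e-6 x 0.05349) = 0.000561 M.
pH = -log(0.000561) = 3.25.

3.25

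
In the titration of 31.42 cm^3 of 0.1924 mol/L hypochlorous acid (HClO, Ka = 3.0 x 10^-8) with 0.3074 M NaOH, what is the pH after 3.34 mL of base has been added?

Initial n(HClO) = 0.1924 x 0.03142 = 0.006045 mol.
n(NaOH) added = 0.3074 x 0.003340 = 0.001027 mol, converting that many moles of HClO to ClO-.
Remaining n(HClO) = 0.005018 mol; n(ClO-) = 0.001027 mol.
By Henderson-Hasselbalch, pH = pKa + log([A^-]/[HA]) = 7.52 + log(0.001027/0.005018) = 7.52 + (-0.69) = 6.83.

6.83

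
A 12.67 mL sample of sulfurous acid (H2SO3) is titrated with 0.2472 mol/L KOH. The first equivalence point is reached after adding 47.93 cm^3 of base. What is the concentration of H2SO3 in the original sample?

n(KOH) = 0.2472 x 0.04793 = 0.01185 mol.
At the first equivalence point, 1 mol OH^- react per mol H2SO3, so n(H2SO3) = 0.01185 / 1 = 0.01185 mol.
[H2SO3] = 0.01185 / 0.01267 L = 0.935 M.

0.935 M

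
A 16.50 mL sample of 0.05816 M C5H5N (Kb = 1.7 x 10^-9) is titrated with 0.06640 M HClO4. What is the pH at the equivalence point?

n(C5H5N) = 0.05816 x 0.01650 = 0.0009596 mol; V(HClO4) at equivalence = 0.0009596/0.06640 = 0.01445 L.
At equivalence the base is fully converted to C5H5NH+; total volume = 0.03095 L, so [C5H5NH+] = 0.0009596/0.03095 = 0.03100 M.
Ka(C5H5NH+) = Kw/Kb = 1.0e-14 / 1.7 x 10^-9 = 5.88e-6.
[H^+] = sqrt(Ka x [C5H5NH+]) = sqrt(5.88e-6 x 0.03100) = 0.000427 M.
pH = -log(0.000427) = 3.37.

3.37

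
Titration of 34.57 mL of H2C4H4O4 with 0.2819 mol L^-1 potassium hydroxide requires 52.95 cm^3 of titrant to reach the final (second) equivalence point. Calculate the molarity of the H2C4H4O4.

0.216 M

n(KOH) = 0.2819 x 0.05295 = 0.01493 mol.
At the final (second) equivalence point, 2 mol OH^- react per mol H2C4H4O4, so n(H2C4H4O4) = 0.01493 / 2 = 0.007463 mol.
[H2C4H4O4] = 0.007463 / 0.03457 L = 0.216 M.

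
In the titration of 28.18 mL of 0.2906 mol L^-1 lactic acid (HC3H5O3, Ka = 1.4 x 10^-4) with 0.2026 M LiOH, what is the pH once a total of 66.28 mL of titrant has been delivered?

n(acid) = 0.2906 x 0.02818 = 0.008189 mol; n(LiOH) added = 0.2026 x 0.06628 = 0.01343 mol.
Base is in excess by 0.01343 - 0.008189 = 0.005239 mol in a total volume of 0.09446 L.
[OH^-] = 0.005239/0.09446 = 0.05546 M, so pOH = 1.26 and pH = 14.00 - 1.26 = 12.74.

12.74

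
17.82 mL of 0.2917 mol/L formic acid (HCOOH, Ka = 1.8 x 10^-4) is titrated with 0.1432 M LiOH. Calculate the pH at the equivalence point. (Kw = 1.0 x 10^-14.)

n(HCOOH) = 0.2917 x 0.01782 = 0.005198 mol; V(LiOH) at equivalence = 0.005198/0.1432 = 0.03630 L.
At equivalence all the acid is converted to HCOO-; total volume = 0.01782 + 0.03630 = 0.05412 L, so [HCOO-] = 0.005198/0.05412 = 0.09605 M.
Kb = Kw/Ka = 1.0e-14 / 1.8 x 10^-4 = 5.56e-11.
[OH^-] = sqrt(Kb x [HCOO-]) = sqrt(5.56e-11 x 0.09605) = 2.31e-6 M.
pOH = 5.64, so pH = 14.00 - 5.64 = 8.36.

8.36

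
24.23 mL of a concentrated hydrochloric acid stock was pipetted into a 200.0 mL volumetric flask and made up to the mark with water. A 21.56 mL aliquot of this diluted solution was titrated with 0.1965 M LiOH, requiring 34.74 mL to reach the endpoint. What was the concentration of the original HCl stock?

2.61 M

n(LiOH) = 0.1965 x 0.03474 = 0.006826 mol.
n(HCl) in the aliquot = 0.006826 mol.
[diluted HCl] = 0.006826 / 0.02156 = 0.3166 M.
Dilution factor = 200.0/24.23 = 8.254, so [stock] = 0.3166 x 8.254 = 2.61 M.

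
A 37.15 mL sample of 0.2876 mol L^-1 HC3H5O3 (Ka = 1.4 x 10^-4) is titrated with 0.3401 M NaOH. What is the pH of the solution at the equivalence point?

8.52

n(HC3H5O3) = 0.2876 x 0.03715 = 0.01068 mol; V(NaOH) at equivalence = 0.01068/0.3401 = 0.03142 L.
At equivalence all the acid is converted to C3H5O3-; total volume = 0.03715 + 0.03142 = 0.06857 L, so [C3H5O3-] = 0.01068/0.06857 = 0.1558 M.
Kb = Kw/Ka = 1.0e-14 / 1.4 x 10^-4 = 7.14e-11.
[OH^-] = sqrt(Kb x [C3H5O3-]) = sqrt(7.14e-11 x 0.1558) = 3.34e-6 M.
pOH = 5.48, so pH = 14.00 - 5.48 = 8.52.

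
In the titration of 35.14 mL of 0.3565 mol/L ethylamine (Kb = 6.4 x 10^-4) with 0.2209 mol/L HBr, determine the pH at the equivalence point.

n(C2H5NH2) = 0.3565 x 0.03514 = 0.01253 mol; V(HBr) at equivalence = 0.01253/0.2209 = 0.05671 L.
At equivalence the base is fully converted to C2H5NH3+; total volume = 0.09185 L, so [C2H5NH3+] = 0.01253/0.09185 = 0.1364 M.
Ka(C2H5NH3+) = Kw/Kb = 1.0e-14 / 6.4 x 10^-4 = 1.56e-11.
[H^+] = sqrt(Ka x [C2H5NH3+]) = sqrt(1.56e-11 x 0.1364) = 1.46e-6 M.
pH = -log(1.46e-6) = 5.84.

5.84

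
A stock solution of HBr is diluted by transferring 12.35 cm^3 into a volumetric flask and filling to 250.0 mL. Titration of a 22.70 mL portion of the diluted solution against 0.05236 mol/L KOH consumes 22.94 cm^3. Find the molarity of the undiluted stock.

1.07 M

n(KOH) = 0.05236 x 0.02294 = 0.001201 mol.
n(HBr) in the aliquot = 0.001201 mol.
[diluted HBr] = 0.001201 / 0.02270 = 0.05291 M.
Dilution factor = 250.0/12.35 = 20.24, so [stock] = 0.05291 x 20.24 = 1.07 M.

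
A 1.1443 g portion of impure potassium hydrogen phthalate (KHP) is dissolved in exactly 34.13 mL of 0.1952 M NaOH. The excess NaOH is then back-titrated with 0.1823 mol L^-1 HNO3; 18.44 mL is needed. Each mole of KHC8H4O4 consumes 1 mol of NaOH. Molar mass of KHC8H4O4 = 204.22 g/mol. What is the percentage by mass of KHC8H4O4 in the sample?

58.9%

Total n(NaOH) added = 0.1952 x 0.03413 = 0.006662 mol.
n(HNO3) used = 0.1823 x 0.01844 = 0.003362 mol, which equals the excess n(NaOH).
So n(NaOH) consumed by the sample = 0.006662 - 0.003362 = 0.003301 mol.
n(KHC8H4O4) = 0.003301 / 1 = 0.003301 mol.
mass KHC8H4O4 = 0.003301 x 204.22 = 0.6740 g, so %KHC8H4O4 = 0.6740/1.1443 x 100 = 58.9%.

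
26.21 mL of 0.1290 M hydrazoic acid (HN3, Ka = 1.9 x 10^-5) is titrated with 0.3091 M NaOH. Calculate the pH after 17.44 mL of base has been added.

12.66

n(acid) = 0.1290 x 0.02621 = 0.003381 mol; n(NaOH) added = 0.3091 x 0.01744 = 0.005391 mol.
Base is in excess by 0.005391 - 0.003381 = 0.002010 mol in a total volume of 0.04365 L.
[OH^-] = 0.002010/0.04365 = 0.04604 M, so pOH = 1.34 and pH = 14.00 - 1.34 = 12.66.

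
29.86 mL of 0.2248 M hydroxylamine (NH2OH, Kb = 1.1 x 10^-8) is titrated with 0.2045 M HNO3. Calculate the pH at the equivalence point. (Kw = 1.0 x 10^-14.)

3.51

n(NH2OH) = 0.2248 x 0.02986 = 0.006713 mol; V(HNO3) at equivalence = 0.006713/0.2045 = 0.03282 L.
At equivalence the base is fully converted to NH3OH+; total volume = 0.06268 L, so [NH3OH+] = 0.006713/0.06268 = 0.1071 M.
Ka(NH3OH+) = Kw/Kb = 1.0e-14 / 1.1 x 10^-8 = 9.09e-7.
[H^+] = sqrt(Ka x [NH3OH+]) = sqrt(9.09e-7 x 0.1071) = 0.000312 M.
pH = -log(0.000312) = 3.51.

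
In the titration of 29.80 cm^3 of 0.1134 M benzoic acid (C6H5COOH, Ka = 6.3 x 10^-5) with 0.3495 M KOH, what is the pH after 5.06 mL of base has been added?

Initial n(C6H5COOH) = 0.1134 x 0.02980 = 0.003379 mol.
n(KOH) added = 0.3495 x 0.005060 = 0.001768 mol, converting that many moles of C6H5COOH to C6H5COO-.
Remaining n(C6H5COOH) = 0.001611 mol; n(C6H5COO-) = 0.001768 mol.
By Henderson-Hasselbalch, pH = pKa + log([A^-]/[HA]) = 4.20 + log(0.001768/0.001611) = 4.20 + (+0.04) = 4.24.

4.24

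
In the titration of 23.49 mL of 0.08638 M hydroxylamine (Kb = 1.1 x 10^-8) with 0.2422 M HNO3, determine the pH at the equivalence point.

n(NH2OH) = 0.08638 x 0.02349 = 0.002029 mol; V(HNO3) at equivalence = 0.002029/0.2422 = 0.008378 L.
At equivalence the base is fully converted to NH3OH+; total volume = 0.03187 L, so [NH3OH+] = 0.002029/0.03187 = 0.06367 M.
Ka(NH3OH+) = Kw/Kb = 1.0e-14 / 1.1 x 10^-8 = 9.09e-7.
[H^+] = sqrt(Ka x [NH3OH+]) = sqrt(9.09e-7 x 0.06367) = 0.000241 M.
pH = -log(0.000241) = 3.62.

3.62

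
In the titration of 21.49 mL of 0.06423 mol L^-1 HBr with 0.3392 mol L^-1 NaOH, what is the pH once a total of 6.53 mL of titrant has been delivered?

12.47

n(acid) = 0.06423 x 0.02149 = 0.001380 mol; n(NaOH) added = 0.3392 x 0.006530 = 0.002215 mol.
Base is in excess by 0.002215 - 0.001380 = 0.0008347 mol in a total volume of 0.02802 L.
[OH^-] = 0.0008347/0.02802 = 0.02979 M, so pOH = 1.53 and pH = 14.00 - 1.53 = 12.47.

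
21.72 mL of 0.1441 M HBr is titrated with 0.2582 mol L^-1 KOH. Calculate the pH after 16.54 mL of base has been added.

12.47

n(acid) = 0.1441 x 0.02172 = 0.003130 mol; n(KOH) added = 0.2582 x 0.01654 = 0.004271 mol.
Base is in excess by 0.004271 - 0.003130 = 0.001141 mol in a total volume of 0.03826 L.
[OH^-] = 0.001141/0.03826 = 0.02982 M, so pOH = 1.53 and pH = 14.00 - 1.53 = 12.47.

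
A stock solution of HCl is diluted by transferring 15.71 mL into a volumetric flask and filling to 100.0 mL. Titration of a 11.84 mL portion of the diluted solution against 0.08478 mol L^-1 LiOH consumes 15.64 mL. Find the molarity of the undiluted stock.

n(LiOH) = 0.08478 x 0.01564 = 0.001326 mol.
n(HCl) in the aliquot = 0.001326 mol.
[diluted HCl] = 0.001326 / 0.01184 = 0.1120 M.
Dilution factor = 100.0/15.71 = 6.365, so [stock] = 0.1120 x 6.365 = 0.713 M.

0.713 M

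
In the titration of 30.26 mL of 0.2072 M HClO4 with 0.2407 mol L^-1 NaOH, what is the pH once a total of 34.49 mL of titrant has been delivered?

n(acid) = 0.2072 x 0.03026 = 0.006270 mol; n(NaOH) added = 0.2407 x 0.03449 = 0.008302 mol.
Base is in excess by 0.008302 - 0.006270 = 0.002032 mol in a total volume of 0.06475 L.
[OH^-] = 0.002032/0.06475 = 0.03138 M, so pOH = 1.50 and pH = 14.00 - 1.50 = 12.50.

12.50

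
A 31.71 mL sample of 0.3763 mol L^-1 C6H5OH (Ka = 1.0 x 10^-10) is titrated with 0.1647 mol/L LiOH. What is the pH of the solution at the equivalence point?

n(C6H5OH) = 0.3763 x 0.03171 = 0.01193 mol; V(LiOH) at equivalence = 0.01193/0.1647 = 0.07245 L.
At equivalence all the acid is converted to C6H5O-; total volume = 0.03171 + 0.07245 = 0.1042 L, so [C6H5O-] = 0.01193/0.1042 = 0.1146 M.
Kb = Kw/Ka = 1.0e-14 / 1.0 x 10^-10 = 0.000100.
[OH^-] = sqrt(Kb x [C6H5O-]) = sqrt(0.000100 x 0.1146) = 0.00338 M.
pOH = 2.47, so pH = 14.00 - 2.47 = 11.53.

11.53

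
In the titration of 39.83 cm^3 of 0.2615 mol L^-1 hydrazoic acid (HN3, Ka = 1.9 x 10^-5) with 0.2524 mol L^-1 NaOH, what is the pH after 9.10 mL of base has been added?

Initial n(HN3) = 0.2615 x 0.03983 = 0.01042 mol.
n(NaOH) added = 0.2524 x 0.009100 = 0.002297 mol, converting that many moles of HN3 to N3-.
Remaining n(HN3) = 0.008119 mol; n(N3-) = 0.002297 mol.
By Henderson-Hasselbalch, pH = pKa + log([A^-]/[HA]) = 4.72 + log(0.002297/0.008119) = 4.72 + (-0.55) = 4.17.

4.17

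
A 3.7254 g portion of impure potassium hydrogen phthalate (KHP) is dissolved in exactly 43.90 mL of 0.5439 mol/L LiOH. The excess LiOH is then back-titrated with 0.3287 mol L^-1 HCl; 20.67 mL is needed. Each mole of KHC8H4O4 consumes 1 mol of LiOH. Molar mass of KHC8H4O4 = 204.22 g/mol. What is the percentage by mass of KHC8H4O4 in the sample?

Total n(LiOH) added = 0.5439 x 0.04390 = 0.02388 mol.
n(HCl) used = 0.3287 x 0.02067 = 0.006794 mol, which equals the excess n(LiOH).
So n(LiOH) consumed by the sample = 0.02388 - 0.006794 = 0.01708 mol.
n(KHC8H4O4) = 0.01708 / 1 = 0.01708 mol.
mass KHC8H4O4 = 0.01708 x 204.22 = 3.489 g, so %KHC8H4O4 = 3.489/3.7254 x 100 = 93.6%.

93.6%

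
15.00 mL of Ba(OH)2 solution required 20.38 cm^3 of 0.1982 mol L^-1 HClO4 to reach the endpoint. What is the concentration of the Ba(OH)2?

n(HClO4) delivered = 0.1982 x 0.02038 = 0.004039 mol.
The reaction is 1 Ba(OH)2 + 2 HClO4, so n(Ba(OH)2) = 0.004039 x 1/2 = 0.002020 mol.
[Ba(OH)2] = 0.002020 mol / 0.01500 L = 0.135 M.

0.135 M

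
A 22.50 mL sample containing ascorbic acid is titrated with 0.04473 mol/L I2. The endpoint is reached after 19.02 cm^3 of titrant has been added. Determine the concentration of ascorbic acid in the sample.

n(I2) = 0.04473 x 0.01902 = 0.0008508 mol.
From the balanced equation, 1 mol I2 reacts with 1 mol ascorbic acid, so n(ascorbic acid) = 0.0008508 x 1/1 = 0.0008508 mol.
[ascorbic acid] = 0.0008508 / 0.02250 L = 0.0378 M.

0.0378 M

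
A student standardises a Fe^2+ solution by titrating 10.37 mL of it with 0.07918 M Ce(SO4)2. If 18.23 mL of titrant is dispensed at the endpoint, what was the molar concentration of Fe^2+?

0.139 M

n(Ce(SO4)2) = 0.07918 x 0.01823 = 0.001443 mol.
From the balanced equation, 1 mol Ce(SO4)2 reacts with 1 mol Fe^2+, so n(Fe^2+) = 0.001443 x 1/1 = 0.001443 mol.
[Fe^2+] = 0.001443 / 0.01037 L = 0.139 M.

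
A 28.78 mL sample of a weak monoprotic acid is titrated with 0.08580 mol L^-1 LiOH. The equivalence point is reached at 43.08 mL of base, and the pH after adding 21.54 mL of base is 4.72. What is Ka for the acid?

1.9 x 10^-5

21.54 mL is half of the equivalence volume, so this is the half-equivalence point where [HA] = [A^-].
At half-equivalence pH = pKa, so pKa = 4.72.
Ka = 10^(-4.72) = 1.9 x 10^-5.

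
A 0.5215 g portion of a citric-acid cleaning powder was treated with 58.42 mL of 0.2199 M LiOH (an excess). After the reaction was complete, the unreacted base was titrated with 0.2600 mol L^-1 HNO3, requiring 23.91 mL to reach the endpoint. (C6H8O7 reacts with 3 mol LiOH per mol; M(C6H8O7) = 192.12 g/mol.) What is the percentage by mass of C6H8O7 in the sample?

81.4%

Total n(LiOH) added = 0.2199 x 0.05842 = 0.01285 mol.
n(HNO3) used = 0.2600 x 0.02391 = 0.006217 mol, which equals the excess n(LiOH).
So n(LiOH) consumed by the sample = 0.01285 - 0.006217 = 0.006630 mol.
n(C6H8O7) = 0.006630 / 3 = 0.002210 mol.
mass C6H8O7 = 0.002210 x 192.12 = 0.4246 g, so %C6H8O7 = 0.4246/0.5215 x 100 = 81.4%.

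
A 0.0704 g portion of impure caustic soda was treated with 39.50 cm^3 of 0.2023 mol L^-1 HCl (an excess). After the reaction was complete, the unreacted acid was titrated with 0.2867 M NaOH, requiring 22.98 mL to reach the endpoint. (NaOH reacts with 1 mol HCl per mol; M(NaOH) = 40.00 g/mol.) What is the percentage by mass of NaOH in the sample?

79.7%

Total n(HCl) added = 0.2023 x 0.03950 = 0.007991 mol.
n(NaOH) used = 0.2867 x 0.02298 = 0.006588 mol, which equals the excess n(HCl).
So n(HCl) consumed by the sample = 0.007991 - 0.006588 = 0.001402 mol.
n(NaOH) = 0.001402 / 1 = 0.001402 mol.
mass NaOH = 0.001402 x 40.00 = 0.05610 g, so %NaOH = 0.05610/0.0704 x 100 = 79.7%.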